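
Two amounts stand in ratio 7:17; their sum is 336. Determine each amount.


Let A = 7k, B = 17k.
7k + 17k = 336
24k = 336 → k = 336/24 = 14
A = 7×14 = 98, B = 17×14 = 238
= A = 98, B = 238

A = 98, B = 238


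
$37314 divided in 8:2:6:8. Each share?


Total parts = 8 + 2 + 6 + 8 = 24
Part 1: 37314 × 8/24 = 12438.00
Part 2: 37314 × 2/24 = 3109.50
Part 3: 37314 × 6/24 = 9328.50
Part 4: 37314 × 8/24 = 12438.00
= Part 1: $12438.00, Part 2: $3109.50, Part 3: $9328.50, Part 4: $12438.00

Part 1: $12438.00, Part 2: $3109.50, Part 3: $9328.50, Part 4: $12438.00


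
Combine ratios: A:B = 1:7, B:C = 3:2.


Match B: multiply A:B by 3 → 3:21
Multiply B:C by 7 → 21:14
Combined: 3:21:14
GCD = 1
= 3:21:14

3:21:14


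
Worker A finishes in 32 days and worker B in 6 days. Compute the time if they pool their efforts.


Rate of A = 1/32 per day
Rate of B = 1/6 per day
Combined rate = 1/32 + 1/6 = 38/192 ≈ 0.1979 per day
Days = 1 / combined rate = 192/38
≈ 5.05 days

5.05 days


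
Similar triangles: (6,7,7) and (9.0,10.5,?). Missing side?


Scale factor = 9.0/6 = 1.5
Missing side = 7 × 1.5
= 10.5

10.5


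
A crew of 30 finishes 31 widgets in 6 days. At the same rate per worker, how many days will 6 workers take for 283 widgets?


Days ∝ work / workers, so d₂ = d₁ × (m₁/m₂) × (w₂/w₁)
Workers factor (inverse): 30/6 = 5.0000
Work factor (direct): 283/31 ≈ 9.1290
d₂ = 6 × 30/6 × 283/31 = (6 × 30 × 283) / (6 × 31) = 50940/186
≈ 273.87 days

273.87 days


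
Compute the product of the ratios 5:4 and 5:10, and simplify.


Compound ratio = (5×5) : (4×10)
= 25:40
GCD = 5
= 5:8

5:8


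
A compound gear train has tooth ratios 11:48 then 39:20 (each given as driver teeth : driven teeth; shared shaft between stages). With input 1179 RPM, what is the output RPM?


Stage 1: RPM_B = RPM_A × t_A/t_B = 1179 × 11/48 = 12969/48 ≈ 270.19
B and C share a shaft → RPM_C = RPM_B
Stage 2: RPM_D = RPM_C × t_C/t_D = RPM_A × (t_A×t_C)/(t_B×t_D)
Overall ratio = (11×39)/(48×20) = 429/960
RPM_D = 1179 × 429/960 = 505791/960
≈ 526.87 RPM

526.87 RPM


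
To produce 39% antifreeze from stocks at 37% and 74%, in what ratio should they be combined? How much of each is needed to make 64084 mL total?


Let x parts of 37% mix with y parts of 74%.
37x + 74y = 39(x + y)
37x + 74y = 39x + 39y
x(37 - 39) = y(39 - 74)
x/y = (74 - 39)/(39 - 37) = 35/2
Simplify: 35:2
Total parts = 37; one part = 64084/37 = 1732.00 mL
37% solution: 35×1732.00 = 60620.00 mL
74% solution: 2×1732.00 = 3464.00 mL
= ratio 35:2; 60620.00 mL and 3464.00 mL

ratio 35:2; 60620.00 mL and 3464.00 mL


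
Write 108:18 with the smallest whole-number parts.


GCD(108, 18) = 18
108/18 : 18/18
= 6:1

6:1


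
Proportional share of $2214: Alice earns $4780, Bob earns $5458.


Total income = 4780 + 5458 = $10238
Alice: $2214 × 4780/10238 = $1033.69
Bob: $2214 × 5458/10238 = $1180.31
= Alice: $1033.69, Bob: $1180.31

Alice: $1033.69, Bob: $1180.31


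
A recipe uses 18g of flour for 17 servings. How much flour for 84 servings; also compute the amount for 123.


Direct proportion: y/x = constant
k = 18/17 ≈ 1.0588
y at x=84: k × 84 = 18 × 84 / 17 = 1512/17 ≈ 88.94
y at x=123: k × 123 = 18 × 123 / 17 = 2214/17 ≈ 130.24
= 88.94 and 130.24

88.94 and 130.24


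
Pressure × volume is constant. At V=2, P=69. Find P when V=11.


Inverse proportion: x × y = constant
k = 2 × 69 = 138
y₂ = k / 11 = 138 / 11
= 12.55

12.55


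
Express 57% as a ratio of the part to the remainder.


57% means 57 parts out of 100; remainder = 43
Part : remainder = 57:43
GCD = 1
= 57:43

57:43


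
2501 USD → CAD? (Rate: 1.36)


Amount × rate = 2501 × 1.36
= 3401.36 CAD

3401.36 CAD


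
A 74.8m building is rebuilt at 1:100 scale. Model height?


Model size = real / scale
= 74.8 / 100
= 0.7480 m

0.7480 m


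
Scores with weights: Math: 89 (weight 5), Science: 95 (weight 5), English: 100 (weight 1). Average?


Numerator = 89×5 + 95×5 + 100×1
= 445 + 475 + 100
= 1020
Total weight = 11
Weighted avg = 1020/11
= 92.73

92.73


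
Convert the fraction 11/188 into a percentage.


Percentage = (part / whole) × 100
= (11 / 188) × 100
≈ 5.85%

5.85%


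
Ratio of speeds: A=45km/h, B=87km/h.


Ratio = 45:87
GCD = 3
Simplified = 15:29
Time ratio (same distance) = 29:15
Speed ratio = 15:29

15:29


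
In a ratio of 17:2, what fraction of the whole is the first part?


Total parts = 17 + 2 = 19
First part: 17/19 = 17/19
= 17/19

17/19


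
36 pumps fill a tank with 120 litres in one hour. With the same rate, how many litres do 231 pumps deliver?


Direct proportion: y/x = constant
k = 120/36 ≈ 3.3333
y₂ = k × 231 = 120 × 231 / 36 = 27720/36
= 770.00

770.00


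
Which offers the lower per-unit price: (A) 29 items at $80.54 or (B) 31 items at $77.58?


Deal A: $80.54/29 = $2.7772/unit
Deal B: $77.58/31 = $2.5026/unit
B is cheaper per unit
= Deal B

Deal B


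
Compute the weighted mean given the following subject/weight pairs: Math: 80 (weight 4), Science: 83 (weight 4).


Numerator = 80×4 + 83×4
= 320 + 332
= 652
Total weight = 8
Weighted avg = 652/8
= 81.50

81.50


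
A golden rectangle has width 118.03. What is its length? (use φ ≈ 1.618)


φ = (1 + √5) / 2 ≈ 1.618
Length = width × φ = 118.03 × 1.618 = 190.97254
≈ 190.97

190.97


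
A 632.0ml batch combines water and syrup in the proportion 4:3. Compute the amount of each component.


Total parts = 4 + 3 = 7
water: 632.0 × 4/7 = 361.1ml
syrup: 632.0 × 3/7 = 270.9ml
= 361.1ml and 270.9ml

361.1ml and 270.9ml


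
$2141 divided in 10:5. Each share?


Total parts = 10 + 5 = 15
Part 1: 2141 × 10/15 = 1427.33
Part 2: 2141 × 5/15 = 713.67
= Part 1: $1427.33, Part 2: $713.67

Part 1: $1427.33, Part 2: $713.67


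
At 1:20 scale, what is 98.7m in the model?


Model size = real / scale
= 98.7 / 20
= 4.9350 m

4.9350 m


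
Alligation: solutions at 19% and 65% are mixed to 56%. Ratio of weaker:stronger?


Let x parts of 19% mix with y parts of 65%.
19x + 65y = 56(x + y)
19x + 65y = 56x + 56y
x(19 - 56) = y(56 - 65)
x/y = (65 - 56)/(56 - 19) = 9/37
Simplify: 9:37
= 9:37

9:37


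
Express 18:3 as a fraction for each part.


Total parts = 18 + 3 = 21
First part: 18/21 = 6/7
Second part: 3/21 = 1/7
= 6/7 and 1/7

6/7 and 1/7


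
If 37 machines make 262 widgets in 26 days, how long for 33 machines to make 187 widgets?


Days ∝ work / workers, so d₂ = d₁ × (m₁/m₂) × (w₂/w₁)
Workers factor (inverse): 37/33 ≈ 1.1212
Work factor (direct): 187/262 ≈ 0.7137
d₂ = 26 × 37/33 × 187/262 = (26 × 37 × 187) / (33 × 262) = 179894/8646
≈ 20.81 days

20.81 days


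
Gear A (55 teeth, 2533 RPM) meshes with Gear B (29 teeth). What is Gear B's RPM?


Gear ratio = 55:29 = 55:29
RPM_B = RPM_A × (teeth_A / teeth_B)
= 2533 × (55/29)
= 4804.0 RPM

4804.0 RPM


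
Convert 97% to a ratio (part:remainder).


97% means 97 parts out of 100; remainder = 3
Part : remainder = 97:3
GCD = 1
= 97:3

97:3


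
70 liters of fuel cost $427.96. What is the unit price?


Unit rate = total / quantity
= 427.96 / 70
= $6.11 per unit

$6.11 per unit


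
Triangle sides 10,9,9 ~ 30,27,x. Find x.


Scale factor = 30/10 = 3
Missing side = 9 × 3
= 27.0

27.0


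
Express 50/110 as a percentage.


Percentage = (part / whole) × 100
= (50 / 110) × 100
≈ 45.45%

45.45%


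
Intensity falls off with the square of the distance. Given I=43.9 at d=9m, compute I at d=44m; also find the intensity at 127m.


I₁d₁² = I₂d₂²
I at 44m = 43.9 × (9/44)² = 43.9 × 81/1936 = 3555.9/1936 ≈ 1.8367
I at 127m = 43.9 × (9/127)² = 43.9 × 81/16129 = 3555.9/16129 ≈ 0.2205
= 1.8367 and 0.2205

1.8367 and 0.2205


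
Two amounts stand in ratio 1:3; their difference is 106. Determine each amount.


Let A = 1k, B = 3k.
3k - 1k = 106
2k = 106 → k = 106/2 = 53
A = 1×53 = 53, B = 3×53 = 159
= A = 53, B = 159

A = 53, B = 159


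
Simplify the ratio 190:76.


GCD(190, 76) = 38
190/38 : 76/38
= 5:2

5:2


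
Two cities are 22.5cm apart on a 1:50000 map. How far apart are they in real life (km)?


Real distance = map distance × scale
= 22.5cm × 50000
= 1125000 cm = 11250.0 m
= 11.250 km

11.250 km


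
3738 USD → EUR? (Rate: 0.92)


Amount × rate = 3738 × 0.92
= 3438.96 EUR

3438.96 EUR


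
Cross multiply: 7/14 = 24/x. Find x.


Cross multiply: 7 × x = 14 × 24
7x = 336
x = 336 / 7
= 48.00

48.00


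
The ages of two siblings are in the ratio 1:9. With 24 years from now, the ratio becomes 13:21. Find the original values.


Let A = 1k, B = 9k.
(1k + 24) / (9k + 24) = 13/21
Cross-multiply: 21(1k + 24) = 13(9k + 24)
21k + 504 = 117k + 312
21k - 117k = 312 - 504
-96k = -192
k = -192/-96 = 2
A = 1×2 = 2, B = 9×2 = 18
= A = 2, B = 18

A = 2, B = 18


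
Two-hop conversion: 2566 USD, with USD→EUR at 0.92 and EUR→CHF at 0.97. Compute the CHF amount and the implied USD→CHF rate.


Step 1: 2566 USD × 0.92 = 2360.72 EUR
Step 2: 2360.72 EUR × 0.97 = 2289.90 CHF
Implied rate USD→CHF = 0.92 × 0.97 = 0.8924
= 2289.90 CHF; implied rate 0.8924 CHF/USD

2289.90 CHF; implied rate 0.8924 CHF/USD


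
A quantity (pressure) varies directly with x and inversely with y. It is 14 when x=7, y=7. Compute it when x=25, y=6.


z = k·x/y
Solve for k using the known point: k = z·y/x = 14×7/7 = 98/7 = 14.0000
Now evaluate at x=25, y=6:
z = k × 25 / 6 = (98 × 25) / (7 × 6) = 2450/42
≈ 58.3333

58.3333


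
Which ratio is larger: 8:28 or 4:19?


8/28 = 0.2857
4/19 = 0.2105
0.2857 > 0.2105, so 8:28 is greater
= 8:28

8:28


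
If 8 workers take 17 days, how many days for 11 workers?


Inverse proportion: x × y = constant
k = 8 × 17 = 136
y₂ = k / 11 = 136 / 11
= 12.36

12.36


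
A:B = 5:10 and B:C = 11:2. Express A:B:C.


Match B: multiply A:B by 11 → 55:110
Multiply B:C by 10 → 110:20
Combined: 55:110:20
GCD = 5
= 11:22:4

11:22:4


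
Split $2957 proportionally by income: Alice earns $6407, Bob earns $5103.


Total income = 6407 + 5103 = $11510
Alice: $2957 × 6407/11510 = $1646.00
Bob: $2957 × 5103/11510 = $1311.00
= Alice: $1646.00, Bob: $1311.00

Alice: $1646.00, Bob: $1311.00


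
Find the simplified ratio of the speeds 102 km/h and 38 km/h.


Ratio = 102:38
GCD = 2
Simplified = 51:19
Time ratio (same distance) = 19:51
Speed ratio = 51:19

51:19


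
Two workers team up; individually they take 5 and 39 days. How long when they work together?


Rate of A = 1/5 per day
Rate of B = 1/39 per day
Combined rate = 1/5 + 1/39 = 44/195 ≈ 0.2256 per day
Days = 1 / combined rate = 195/44
≈ 4.43 days

4.43 days


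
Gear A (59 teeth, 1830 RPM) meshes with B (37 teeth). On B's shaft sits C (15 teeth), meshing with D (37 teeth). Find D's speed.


Stage 1: RPM_B = RPM_A × t_A/t_B = 1830 × 59/37 = 107970/37 ≈ 2918.11
B and C share a shaft → RPM_C = RPM_B
Stage 2: RPM_D = RPM_C × t_C/t_D = RPM_A × (t_A×t_C)/(t_B×t_D)
Overall ratio = (59×15)/(37×37) = 885/1369
RPM_D = 1830 × 885/1369 = 1619550/1369
≈ 1183.02 RPM

1183.02 RPM


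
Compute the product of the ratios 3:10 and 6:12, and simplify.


Compound ratio = (3×6) : (10×12)
= 18:120
GCD = 6
= 3:20

3:20


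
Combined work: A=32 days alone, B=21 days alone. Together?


Rate of A = 1/32 per day
Rate of B = 1/21 per day
Combined rate = 1/32 + 1/21 = 53/672 ≈ 0.0789 per day
Days = 1 / combined rate = 672/53
≈ 12.68 days

12.68 days


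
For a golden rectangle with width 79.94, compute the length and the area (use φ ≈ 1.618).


φ = (1 + √5) / 2 ≈ 1.618
Length = width × φ = 79.94 × 1.618 = 129.34292
≈ 129.34
Area = width × length = 79.94 × 129.34292 = 10339.6730248 ≈ 10339.67
= Length: 129.34, Area: 10339.67

Length: 129.34, Area: 10339.67


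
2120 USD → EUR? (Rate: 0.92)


Amount × rate = 2120 × 0.92
= 1950.40 EUR

1950.40 EUR


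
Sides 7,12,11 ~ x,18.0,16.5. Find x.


Scale factor = 18.0/12 = 1.5
Missing side = 7 × 1.5
= 10.5

10.5


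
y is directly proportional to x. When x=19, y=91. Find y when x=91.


Direct proportion: y/x = constant
k = 91/19 ≈ 4.7895
y₂ = k × 91 = 91 × 91 / 19 = 8281/19
≈ 435.84

435.84


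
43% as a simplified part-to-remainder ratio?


43% means 43 parts out of 100; remainder = 57
Part : remainder = 43:57
GCD = 1
= 43:57

43:57


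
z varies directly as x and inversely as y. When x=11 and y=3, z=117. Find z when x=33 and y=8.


z = k·x/y
Solve for k using the known point: k = z·y/x = 117×3/11 = 351/11 ≈ 31.9091
Now evaluate at x=33, y=8:
z = k × 33 / 8 = (351 × 33) / (11 × 8) = 11583/88
= 131.6250

131.6250


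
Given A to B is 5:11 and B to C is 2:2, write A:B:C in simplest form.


Match B: multiply A:B by 2 → 10:22
Multiply B:C by 11 → 22:22
Combined: 10:22:22
GCD = 2
= 5:11:11

5:11:11


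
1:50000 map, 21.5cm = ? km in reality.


Real distance = map distance × scale
= 21.5cm × 50000
= 1075000 cm = 10750.0 m
= 10.750 km

10.750 km


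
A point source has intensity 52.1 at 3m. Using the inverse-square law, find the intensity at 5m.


I₁d₁² = I₂d₂²
I₂ = I₁ × (d₁/d₂)²
= 52.1 × (3/5)²
= 52.1 × 9/25
= 468.9/25
= 18.7560

18.7560


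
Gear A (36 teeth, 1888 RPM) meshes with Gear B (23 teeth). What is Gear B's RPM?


Gear ratio = 36:23 = 36:23
RPM_B = RPM_A × (teeth_A / teeth_B)
= 1888 × (36/23)
= 2955.1 RPM

2955.1 RPM


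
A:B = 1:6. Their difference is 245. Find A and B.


Let A = 1k, B = 6k.
6k - 1k = 245
5k = 245 → k = 245/5 = 49
A = 1×49 = 49, B = 6×49 = 294
= A = 49, B = 294

A = 49, B = 294


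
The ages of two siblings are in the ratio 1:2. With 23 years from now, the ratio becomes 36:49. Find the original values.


Let A = 1k, B = 2k.
(1k + 23) / (2k + 23) = 36/49
Cross-multiply: 49(1k + 23) = 36(2k + 23)
49k + 1127 = 72k + 828
49k - 72k = 828 - 1127
-23k = -299
k = -299/-23 = 13
A = 1×13 = 13, B = 2×13 = 26
= A = 13, B = 26

A = 13, B = 26


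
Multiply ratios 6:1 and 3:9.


Compound ratio = (6×3) : (1×9)
= 18:9
GCD = 9
= 2:1

2:1


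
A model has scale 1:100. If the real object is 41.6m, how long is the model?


Model size = real / scale
= 41.6 / 100
= 0.4160 m

0.4160 m


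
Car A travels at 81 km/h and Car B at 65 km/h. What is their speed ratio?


Ratio = 81:65
GCD = 1
Simplified = 81:65
Time ratio (same distance) = 65:81
Speed ratio = 81:65

81:65


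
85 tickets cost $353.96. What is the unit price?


Unit rate = total / quantity
= 353.96 / 85
= $4.16 per unit

$4.16 per unit


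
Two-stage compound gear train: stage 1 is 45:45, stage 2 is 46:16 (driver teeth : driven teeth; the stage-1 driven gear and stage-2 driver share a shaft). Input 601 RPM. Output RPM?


Stage 1: RPM_B = RPM_A × t_A/t_B = 601 × 45/45 = 27045/45 = 601.00
B and C share a shaft → RPM_C = RPM_B
Stage 2: RPM_D = RPM_C × t_C/t_D = RPM_A × (t_A×t_C)/(t_B×t_D)
Overall ratio = (45×46)/(45×16) = 2070/720
RPM_D = 601 × 2070/720 = 1244070/720
≈ 1727.88 RPM

1727.88 RPM


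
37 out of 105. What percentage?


Percentage = (part / whole) × 100
= (37 / 105) × 100
≈ 35.24%

35.24%


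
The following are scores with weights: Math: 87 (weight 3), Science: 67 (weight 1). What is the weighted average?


Numerator = 87×3 + 67×1
= 261 + 67
= 328
Total weight = 4
Weighted avg = 328/4
= 82.00

82.00


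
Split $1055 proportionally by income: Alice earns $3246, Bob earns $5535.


Total income = 3246 + 5535 = $8781
Alice: $1055 × 3246/8781 = $389.99
Bob: $1055 × 5535/8781 = $665.01
= Alice: $389.99, Bob: $665.01

Alice: $389.99, Bob: $665.01


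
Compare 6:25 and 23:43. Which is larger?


6/25 = 0.2400
23/43 = 0.5349
0.2400 < 0.5349, so 6:25 is less
= 23:43

23:43


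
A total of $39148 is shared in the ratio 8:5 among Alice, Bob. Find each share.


Total parts = 8 + 5 = 13
Alice: 39148 × 8/13 = 24091.08
Bob: 39148 × 5/13 = 15056.92
= Alice: $24091.08, Bob: $15056.92

Alice: $24091.08, Bob: $15056.92


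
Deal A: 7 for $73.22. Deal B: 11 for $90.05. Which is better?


Deal A: $73.22/7 = $10.4600/unit
Deal B: $90.05/11 = $8.1864/unit
B is cheaper per unit
= Deal B

Deal B


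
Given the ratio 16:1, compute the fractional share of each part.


Total parts = 16 + 1 = 17
First part: 16/17 = 16/17
Second part: 1/17 = 1/17
= 16/17 and 1/17

16/17 and 1/17


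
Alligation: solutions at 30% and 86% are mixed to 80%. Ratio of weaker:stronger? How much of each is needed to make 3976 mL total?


Let x parts of 30% mix with y parts of 86%.
30x + 86y = 80(x + y)
30x + 86y = 80x + 80y
x(30 - 80) = y(80 - 86)
x/y = (86 - 80)/(80 - 30) = 6/50
Simplify: 3:25
Total parts = 28; one part = 3976/28 = 142.00 mL
30% solution: 3×142.00 = 426.00 mL
86% solution: 25×142.00 = 3550.00 mL
= ratio 3:25; 426.00 mL and 3550.00 mL

ratio 3:25; 426.00 mL and 3550.00 mL


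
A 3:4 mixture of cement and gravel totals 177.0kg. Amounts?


Total parts = 3 + 4 = 7
cement: 177.0 × 3/7 = 75.9kg
gravel: 177.0 × 4/7 = 101.1kg
= 75.9kg and 101.1kg

75.9kg and 101.1kg


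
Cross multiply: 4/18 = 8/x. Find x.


Cross multiply: 4 × x = 18 × 8
4x = 144
x = 144 / 4
= 36.00

36.00


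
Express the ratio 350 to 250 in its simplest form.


GCD(350, 250) = 50
350/50 : 250/50
= 7:5

7:5


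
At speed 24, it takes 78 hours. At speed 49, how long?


Inverse proportion: x × y = constant
k = 24 × 78 = 1872
y₂ = k / 49 = 1872 / 49
= 38.20

38.20


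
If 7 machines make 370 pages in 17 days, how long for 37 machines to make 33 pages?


Days ∝ work / workers, so d₂ = d₁ × (m₁/m₂) × (w₂/w₁)
Workers factor (inverse): 7/37 ≈ 0.1892
Work factor (direct): 33/370 ≈ 0.0892
d₂ = 17 × 7/37 × 33/370 = (17 × 7 × 33) / (37 × 370) = 3927/13690
≈ 0.29 days

0.29 days


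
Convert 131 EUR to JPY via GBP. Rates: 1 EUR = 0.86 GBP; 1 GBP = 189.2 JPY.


Step 1: 131 EUR × 0.86 = 112.66 GBP
Step 2: 112.66 GBP × 189.2 = 21315.27 JPY
Implied rate EUR→JPY = 0.86 × 189.2 = 162.7120
= 21315.27 JPY

21315.27 JPY


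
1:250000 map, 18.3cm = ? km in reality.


Real distance = map distance × scale
= 18.3cm × 250000
= 4575000 cm = 45750.0 m
= 45.750 km

45.750 km


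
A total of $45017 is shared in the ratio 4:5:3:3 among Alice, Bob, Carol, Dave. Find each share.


Total parts = 4 + 5 + 3 + 3 = 15
Alice: 45017 × 4/15 = 12004.53
Bob: 45017 × 5/15 = 15005.67
Carol: 45017 × 3/15 = 9003.40
Dave: 45017 × 3/15 = 9003.40
= Alice: $12004.53, Bob: $15005.67, Carol: $9003.40, Dave: $9003.40

Alice: $12004.53, Bob: $15005.67, Carol: $9003.40, Dave: $9003.40


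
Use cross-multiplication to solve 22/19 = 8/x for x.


Cross multiply: 22 × x = 19 × 8
22x = 152
x = 152 / 22
= 6.91

6.91


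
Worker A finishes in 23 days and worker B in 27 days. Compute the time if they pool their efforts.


Rate of A = 1/23 per day
Rate of B = 1/27 per day
Combined rate = 1/23 + 1/27 = 50/621 ≈ 0.0805 per day
Days = 1 / combined rate = 621/50
= 12.42 days

12.42 days


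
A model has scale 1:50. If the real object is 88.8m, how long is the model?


Model size = real / scale
= 88.8 / 50
= 1.7760 m

1.7760 m


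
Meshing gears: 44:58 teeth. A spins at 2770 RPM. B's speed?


Gear ratio = 44:58 = 22:29
RPM_B = RPM_A × (teeth_A / teeth_B)
= 2770 × (44/58)
= 2101.4 RPM

2101.4 RPM


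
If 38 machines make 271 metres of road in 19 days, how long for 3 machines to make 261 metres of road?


Days ∝ work / workers, so d₂ = d₁ × (m₁/m₂) × (w₂/w₁)
Workers factor (inverse): 38/3 ≈ 12.6667
Work factor (direct): 261/271 ≈ 0.9631
d₂ = 19 × 38/3 × 261/271 = (19 × 38 × 261) / (3 × 271) = 188442/813
≈ 231.79 days

231.79 days


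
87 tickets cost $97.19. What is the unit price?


Unit rate = total / quantity
= 97.19 / 87
= $1.12 per unit

$1.12 per unit


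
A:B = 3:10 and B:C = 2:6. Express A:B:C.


Match B: multiply A:B by 2 → 6:20
Multiply B:C by 10 → 20:60
Combined: 6:20:60
GCD = 2
= 3:10:30

3:10:30


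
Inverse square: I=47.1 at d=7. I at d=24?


I₁d₁² = I₂d₂²
I₂ = I₁ × (d₁/d₂)²
= 47.1 × (7/24)²
= 47.1 × 49/576
= 2307.9/576
≈ 4.0068

4.0068


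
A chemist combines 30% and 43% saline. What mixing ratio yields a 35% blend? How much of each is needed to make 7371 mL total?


Let x parts of 30% mix with y parts of 43%.
30x + 43y = 35(x + y)
30x + 43y = 35x + 35y
x(30 - 35) = y(35 - 43)
x/y = (43 - 35)/(35 - 30) = 8/5
Simplify: 8:5
Total parts = 13; one part = 7371/13 = 567.00 mL
30% solution: 8×567.00 = 4536.00 mL
43% solution: 5×567.00 = 2835.00 mL
= ratio 8:5; 4536.00 mL and 2835.00 mL

ratio 8:5; 4536.00 mL and 2835.00 mL


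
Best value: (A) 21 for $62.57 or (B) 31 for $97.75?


Deal A: $62.57/21 = $2.9795/unit
Deal B: $97.75/31 = $3.1532/unit
A is cheaper per unit
= Deal A

Deal A


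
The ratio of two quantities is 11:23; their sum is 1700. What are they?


Let A = 11k, B = 23k.
11k + 23k = 1700
34k = 1700 → k = 1700/34 = 50
A = 11×50 = 550, B = 23×50 = 1150
= A = 550, B = 1150

A = 550, B = 1150


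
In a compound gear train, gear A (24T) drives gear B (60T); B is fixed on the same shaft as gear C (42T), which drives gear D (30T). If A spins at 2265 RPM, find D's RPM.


Stage 1: RPM_B = RPM_A × t_A/t_B = 2265 × 24/60 = 54360/60 = 906.00
B and C share a shaft → RPM_C = RPM_B
Stage 2: RPM_D = RPM_C × t_C/t_D = RPM_A × (t_A×t_C)/(t_B×t_D)
Overall ratio = (24×42)/(60×30) = 1008/1800
RPM_D = 2265 × 1008/1800 = 2283120/1800
= 1268.40 RPM

1268.40 RPM


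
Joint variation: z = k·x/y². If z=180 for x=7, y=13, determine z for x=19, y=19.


z = k·x/y²
Solve for k using the known point: k = z·y²/x = 180×169/7 = 30420/7 ≈ 4345.7143
Now evaluate at x=19, y=19:
z = k × 19 / 361 = (30420 × 19) / (7 × 361) = 577980/2527
≈ 228.7218

228.7218


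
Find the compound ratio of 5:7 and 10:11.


Compound ratio = (5×10) : (7×11)
= 50:77
GCD = 1
= 50:77

50:77


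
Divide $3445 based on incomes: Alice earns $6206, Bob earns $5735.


Total income = 6206 + 5735 = $11941
Alice: $3445 × 6206/11941 = $1790.44
Bob: $3445 × 5735/11941 = $1654.56
= Alice: $1790.44, Bob: $1654.56

Alice: $1790.44, Bob: $1654.56


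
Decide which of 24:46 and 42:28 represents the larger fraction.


24/46 = 0.5217
42/28 = 1.5000
0.5217 < 1.5000, so 24:46 is less
= 42:28

42:28


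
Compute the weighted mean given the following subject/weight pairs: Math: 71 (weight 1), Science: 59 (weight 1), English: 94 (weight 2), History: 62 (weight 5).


Numerator = 71×1 + 59×1 + 94×2 + 62×5
= 71 + 59 + 188 + 310
= 628
Total weight = 9
Weighted avg = 628/9
= 69.78

69.78


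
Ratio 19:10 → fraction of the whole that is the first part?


Total parts = 19 + 10 = 29
First part: 19/29 = 19/29
= 19/29

19/29


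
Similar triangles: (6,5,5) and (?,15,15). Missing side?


Scale factor = 15/5 = 3
Missing side = 6 × 3
= 18.0

18.0


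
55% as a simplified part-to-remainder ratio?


55% means 55 parts out of 100; remainder = 45
Part : remainder = 55:45
GCD = 5
= 11:9

11:9


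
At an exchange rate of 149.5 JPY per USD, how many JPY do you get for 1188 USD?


Amount × rate = 1188 × 149.5
= 177606.00 JPY

177606.00 JPY


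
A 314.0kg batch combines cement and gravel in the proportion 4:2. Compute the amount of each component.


Total parts = 4 + 2 = 6
cement: 314.0 × 4/6 = 209.3kg
gravel: 314.0 × 2/6 = 104.7kg
= 209.3kg and 104.7kg

209.3kg and 104.7kg


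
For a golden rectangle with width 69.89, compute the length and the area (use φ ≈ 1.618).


φ = (1 + √5) / 2 ≈ 1.618
Length = width × φ = 69.89 × 1.618 = 113.08202
≈ 113.08
Area = width × length = 69.89 × 113.08202 = 7903.3023778 ≈ 7903.30
= Length: 113.08, Area: 7903.30

Length: 113.08, Area: 7903.30


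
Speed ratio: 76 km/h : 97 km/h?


Ratio = 76:97
GCD = 1
Simplified = 76:97
Time ratio (same distance) = 97:76
Speed ratio = 76:97

76:97


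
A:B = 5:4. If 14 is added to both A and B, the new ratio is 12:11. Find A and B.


Let A = 5k, B = 4k.
(5k + 14) / (4k + 14) = 12/11
Cross-multiply: 11(5k + 14) = 12(4k + 14)
55k + 154 = 48k + 168
55k - 48k = 168 - 154
7k = 14
k = 14/7 = 2
A = 5×2 = 10, B = 4×2 = 8
= A = 10, B = 8

A = 10, B = 8


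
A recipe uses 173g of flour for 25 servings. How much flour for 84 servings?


Direct proportion: y/x = constant
k = 173/25 = 6.9200
y₂ = k × 84 = 173 × 84 / 25 = 14532/25
= 581.28

581.28


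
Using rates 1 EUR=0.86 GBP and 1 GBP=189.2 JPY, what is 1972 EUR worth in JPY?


Step 1: 1972 EUR × 0.86 = 1695.92 GBP
Step 2: 1695.92 GBP × 189.2 = 320868.06 JPY
Implied rate EUR→JPY = 0.86 × 189.2 = 162.7120
= 320868.06 JPY

320868.06 JPY


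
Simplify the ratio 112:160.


GCD(112, 160) = 16
112/16 : 160/16
= 7:10

7:10


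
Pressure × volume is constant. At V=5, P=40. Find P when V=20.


Inverse proportion: x × y = constant
k = 5 × 40 = 200
y₂ = k / 20 = 200 / 20
= 10.00

10.00


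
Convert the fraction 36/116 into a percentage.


Percentage = (part / whole) × 100
= (36 / 116) × 100
≈ 31.03%

31.03%


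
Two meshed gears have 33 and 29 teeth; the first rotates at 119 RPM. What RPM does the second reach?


Gear ratio = 33:29 = 33:29
RPM_B = RPM_A × (teeth_A / teeth_B)
= 119 × (33/29)
= 135.4 RPM

135.4 RPM


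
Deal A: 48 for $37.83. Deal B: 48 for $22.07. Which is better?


Deal A: $37.83/48 = $0.7881/unit
Deal B: $22.07/48 = $0.4598/unit
B is cheaper per unit
= Deal B

Deal B


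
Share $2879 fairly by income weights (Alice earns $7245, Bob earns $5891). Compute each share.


Total income = 7245 + 5891 = $13136
Alice: $2879 × 7245/13136 = $1587.88
Bob: $2879 × 5891/13136 = $1291.12
= Alice: $1587.88, Bob: $1291.12

Alice: $1587.88, Bob: $1291.12


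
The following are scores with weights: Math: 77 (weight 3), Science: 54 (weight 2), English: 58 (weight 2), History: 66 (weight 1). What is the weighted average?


Numerator = 77×3 + 54×2 + 58×2 + 66×1
= 231 + 108 + 116 + 66
= 521
Total weight = 8
Weighted avg = 521/8
= 65.13

65.13


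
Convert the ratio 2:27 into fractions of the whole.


Total parts = 2 + 27 = 29
First part: 2/29 = 2/29
Second part: 27/29 = 27/29
= 2/29 and 27/29

2/29 and 27/29


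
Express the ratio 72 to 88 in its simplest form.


GCD(72, 88) = 8
72/8 : 88/8
= 9:11

9:11


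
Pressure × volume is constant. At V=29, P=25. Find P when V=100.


Inverse proportion: x × y = constant
k = 29 × 25 = 725
y₂ = k / 100 = 725 / 100
= 7.25

7.25


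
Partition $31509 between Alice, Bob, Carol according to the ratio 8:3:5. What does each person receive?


Total parts = 8 + 3 + 5 = 16
Alice: 31509 × 8/16 = 15754.50
Bob: 31509 × 3/16 = 5907.94
Carol: 31509 × 5/16 = 9846.56
= Alice: $15754.50, Bob: $5907.94, Carol: $9846.56

Alice: $15754.50, Bob: $5907.94, Carol: $9846.56


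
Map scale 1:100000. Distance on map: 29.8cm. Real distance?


Real distance = map distance × scale
= 29.8cm × 100000
= 2980000 cm = 29800.0 m
= 29.800 km

29.800 km


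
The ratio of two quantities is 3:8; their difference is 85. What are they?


Let A = 3k, B = 8k.
8k - 3k = 85
5k = 85 → k = 85/5 = 17
A = 3×17 = 51, B = 8×17 = 136
= A = 51, B = 136

A = 51, B = 136


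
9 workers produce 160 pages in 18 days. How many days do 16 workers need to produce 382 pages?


Days ∝ work / workers, so d₂ = d₁ × (m₁/m₂) × (w₂/w₁)
Workers factor (inverse): 9/16 = 0.5625
Work factor (direct): 382/160 = 2.3875
d₂ = 18 × 9/16 × 382/160 = (18 × 9 × 382) / (16 × 160) = 61884/2560
≈ 24.17 days

24.17 days


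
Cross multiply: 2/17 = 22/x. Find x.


Cross multiply: 2 × x = 17 × 22
2x = 374
x = 374 / 2
= 187.00

187.00


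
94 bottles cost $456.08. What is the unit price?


Unit rate = total / quantity
= 456.08 / 94
= $4.85 per unit

$4.85 per unit


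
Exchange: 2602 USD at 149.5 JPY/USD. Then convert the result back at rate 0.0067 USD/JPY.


Amount × rate = 2602 × 149.5 = 388999.00 JPY
Round-trip: 388999.00 × 0.0067 = 2606.29 USD
= 388999.00 JPY, then 2606.29 USD

388999.00 JPY, then 2606.29 USD


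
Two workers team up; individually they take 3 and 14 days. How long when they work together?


Rate of A = 1/3 per day
Rate of B = 1/14 per day
Combined rate = 1/3 + 1/14 = 17/42 ≈ 0.4048 per day
Days = 1 / combined rate = 42/17
≈ 2.47 days

2.47 days


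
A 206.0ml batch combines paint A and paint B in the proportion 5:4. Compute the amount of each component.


Total parts = 5 + 4 = 9
paint A: 206.0 × 5/9 = 114.4ml
paint B: 206.0 × 4/9 = 91.6ml
= 114.4ml and 91.6ml

114.4ml and 91.6ml


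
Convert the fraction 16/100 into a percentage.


Percentage = (part / whole) × 100
= (16 / 100) × 100
= 16.00%

16.00%


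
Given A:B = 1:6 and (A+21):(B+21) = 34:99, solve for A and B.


Let A = 1k, B = 6k.
(1k + 21) / (6k + 21) = 34/99
Cross-multiply: 99(1k + 21) = 34(6k + 21)
99k + 2079 = 204k + 714
99k - 204k = 714 - 2079
-105k = -1365
k = -1365/-105 = 13
A = 1×13 = 13, B = 6×13 = 78
= A = 13, B = 78

A = 13, B = 78


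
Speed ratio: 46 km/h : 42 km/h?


Ratio = 46:42
GCD = 2
Simplified = 23:21
Time ratio (same distance) = 21:23
Speed ratio = 23:21

23:21


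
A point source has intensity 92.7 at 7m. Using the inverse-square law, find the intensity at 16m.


I₁d₁² = I₂d₂²
I₂ = I₁ × (d₁/d₂)²
= 92.7 × (7/16)²
= 92.7 × 49/256
= 4542.3/256
≈ 17.7434

17.7434


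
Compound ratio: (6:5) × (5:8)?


Compound ratio = (6×5) : (5×8)
= 30:40
GCD = 10
= 3:4

3:4


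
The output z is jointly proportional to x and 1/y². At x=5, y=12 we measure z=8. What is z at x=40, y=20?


z = k·x/y²
Solve for k using the known point: k = z·y²/x = 8×144/5 = 1152/5 = 230.4000
Now evaluate at x=40, y=20:
z = k × 40 / 400 = (1152 × 40) / (5 × 400) = 46080/2000
= 23.0400

23.0400


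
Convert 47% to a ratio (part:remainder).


47% means 47 parts out of 100; remainder = 53
Part : remainder = 47:53
GCD = 1
= 47:53

47:53


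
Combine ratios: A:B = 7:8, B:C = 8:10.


Match B: multiply A:B by 8 → 56:64
Multiply B:C by 8 → 64:80
Combined: 56:64:80
GCD = 8
= 7:8:10

7:8:10


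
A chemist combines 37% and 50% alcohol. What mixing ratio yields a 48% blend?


Let x parts of 37% mix with y parts of 50%.
37x + 50y = 48(x + y)
37x + 50y = 48x + 48y
x(37 - 48) = y(48 - 50)
x/y = (50 - 48)/(48 - 37) = 2/11
Simplify: 2:11
= 2:11

2:11


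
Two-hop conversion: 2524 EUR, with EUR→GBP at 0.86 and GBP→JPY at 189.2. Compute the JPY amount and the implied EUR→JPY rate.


Step 1: 2524 EUR × 0.86 = 2170.64 GBP
Step 2: 2170.64 GBP × 189.2 = 410685.09 JPY
Implied rate EUR→JPY = 0.86 × 189.2 = 162.7120
= 410685.09 JPY; implied rate 162.7120 JPY/EUR

410685.09 JPY; implied rate 162.7120 JPY/EUR


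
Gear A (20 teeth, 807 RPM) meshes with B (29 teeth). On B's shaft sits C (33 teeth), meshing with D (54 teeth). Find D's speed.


Stage 1: RPM_B = RPM_A × t_A/t_B = 807 × 20/29 = 16140/29 ≈ 556.55
B and C share a shaft → RPM_C = RPM_B
Stage 2: RPM_D = RPM_C × t_C/t_D = RPM_A × (t_A×t_C)/(t_B×t_D)
Overall ratio = (20×33)/(29×54) = 660/1566
RPM_D = 807 × 660/1566 = 532620/1566
≈ 340.11 RPM

340.11 RPM


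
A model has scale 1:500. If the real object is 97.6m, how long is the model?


Model size = real / scale
= 97.6 / 500
= 0.1952 m

0.1952 m


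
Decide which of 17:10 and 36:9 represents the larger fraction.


17/10 = 1.7000
36/9 = 4.0000
1.7000 < 4.0000, so 17:10 is less
= 36:9

36:9


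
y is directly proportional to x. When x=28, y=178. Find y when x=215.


Direct proportion: y/x = constant
k = 178/28 ≈ 6.3571
y₂ = k × 215 = 178 × 215 / 28 = 38270/28
≈ 1366.79

1366.79


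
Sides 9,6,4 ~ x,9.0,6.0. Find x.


Scale factor = 9.0/6 = 1.5
Missing side = 9 × 1.5
= 13.5

13.5


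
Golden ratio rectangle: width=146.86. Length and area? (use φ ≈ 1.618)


φ = (1 + √5) / 2 ≈ 1.618
Length = width × φ = 146.86 × 1.618 = 237.61948
≈ 237.62
Area = width × length = 146.86 × 237.61948 = 34896.7968328 ≈ 34896.80
= Length: 237.62, Area: 34896.80

Length: 237.62, Area: 34896.80


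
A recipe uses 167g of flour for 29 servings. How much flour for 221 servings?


Direct proportion: y/x = constant
k = 167/29 ≈ 5.7586
y₂ = k × 221 = 167 × 221 / 29 = 36907/29
≈ 1272.66

1272.66


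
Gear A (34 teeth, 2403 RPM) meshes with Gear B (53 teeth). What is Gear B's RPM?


Gear ratio = 34:53 = 34:53
RPM_B = RPM_A × (teeth_A / teeth_B)
= 2403 × (34/53)
= 1541.5 RPM

1541.5 RPM


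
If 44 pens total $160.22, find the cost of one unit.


Unit rate = total / quantity
= 160.22 / 44
= $3.64 per unit

$3.64 per unit


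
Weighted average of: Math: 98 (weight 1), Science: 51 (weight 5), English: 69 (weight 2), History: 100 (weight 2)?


Numerator = 98×1 + 51×5 + 69×2 + 100×2
= 98 + 255 + 138 + 200
= 691
Total weight = 10
Weighted avg = 691/10
= 69.10

69.10


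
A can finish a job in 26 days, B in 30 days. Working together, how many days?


Rate of A = 1/26 per day
Rate of B = 1/30 per day
Combined rate = 1/26 + 1/30 = 56/780 ≈ 0.0718 per day
Days = 1 / combined rate = 780/56
≈ 13.93 days

13.93 days


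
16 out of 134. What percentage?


Percentage = (part / whole) × 100
= (16 / 134) × 100
≈ 11.94%

11.94%


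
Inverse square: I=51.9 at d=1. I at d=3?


I₁d₁² = I₂d₂²
I₂ = I₁ × (d₁/d₂)²
= 51.9 × (1/3)²
= 51.9 × 1/9
= 51.9/9
≈ 5.7667

5.7667


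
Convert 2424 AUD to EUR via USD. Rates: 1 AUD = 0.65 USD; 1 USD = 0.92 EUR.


Step 1: 2424 AUD × 0.65 = 1575.60 USD
Step 2: 1575.60 USD × 0.92 = 1449.55 EUR
Implied rate AUD→EUR = 0.65 × 0.92 = 0.5980
= 1449.55 EUR

1449.55 EUR


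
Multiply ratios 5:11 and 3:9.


Compound ratio = (5×3) : (11×9)
= 15:99
GCD = 3
= 5:33

5:33


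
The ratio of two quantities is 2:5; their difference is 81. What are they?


Let A = 2k, B = 5k.
5k - 2k = 81
3k = 81 → k = 81/3 = 27
A = 2×27 = 54, B = 5×27 = 135
= A = 54, B = 135

A = 54, B = 135


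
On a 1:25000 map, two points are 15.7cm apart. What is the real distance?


Real distance = map distance × scale
= 15.7cm × 25000
= 392500 cm = 3925.0 m
= 3.925 km

3.925 km


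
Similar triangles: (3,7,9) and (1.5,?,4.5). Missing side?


Scale factor = 1.5/3 = 0.5
Missing side = 7 × 0.5
= 3.5

3.5


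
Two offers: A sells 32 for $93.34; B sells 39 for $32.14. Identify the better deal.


Deal A: $93.34/32 = $2.9169/unit
Deal B: $32.14/39 = $0.8241/unit
B is cheaper per unit
= Deal B

Deal B


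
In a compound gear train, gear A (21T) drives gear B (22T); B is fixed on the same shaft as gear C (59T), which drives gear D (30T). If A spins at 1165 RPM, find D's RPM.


Stage 1: RPM_B = RPM_A × t_A/t_B = 1165 × 21/22 = 24465/22 ≈ 1112.05
B and C share a shaft → RPM_C = RPM_B
Stage 2: RPM_D = RPM_C × t_C/t_D = RPM_A × (t_A×t_C)/(t_B×t_D)
Overall ratio = (21×59)/(22×30) = 1239/660
RPM_D = 1165 × 1239/660 = 1443435/660
≈ 2187.02 RPM

2187.02 RPM


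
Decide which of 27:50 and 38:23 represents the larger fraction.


27/50 = 0.5400
38/23 = 1.6522
0.5400 < 1.6522, so 27:50 is less
= 38:23

38:23


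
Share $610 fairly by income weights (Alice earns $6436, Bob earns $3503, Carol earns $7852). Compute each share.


Total income = 6436 + 3503 + 7852 = $17791
Alice: $610 × 6436/17791 = $220.67
Bob: $610 × 3503/17791 = $120.11
Carol: $610 × 7852/17791 = $269.22
= Alice: $220.67, Bob: $120.11, Carol: $269.22

Alice: $220.67, Bob: $120.11, Carol: $269.22


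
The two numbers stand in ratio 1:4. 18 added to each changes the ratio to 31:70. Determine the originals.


Let A = 1k, B = 4k.
(1k + 18) / (4k + 18) = 31/70
Cross-multiply: 70(1k + 18) = 31(4k + 18)
70k + 1260 = 124k + 558
70k - 124k = 558 - 1260
-54k = -702
k = -702/-54 = 13
A = 1×13 = 13, B = 4×13 = 52
= A = 13, B = 52

A = 13, B = 52


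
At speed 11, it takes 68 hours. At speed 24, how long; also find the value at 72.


Inverse proportion: x × y = constant
k = 11 × 68 = 748
At x=24: k/24 = 31.17
At x=72: k/72 = 10.39
= 31.17 and 10.39

31.17 and 10.39


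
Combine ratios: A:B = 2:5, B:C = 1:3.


Match B: multiply A:B by 1 → 2:5
Multiply B:C by 5 → 5:15
Combined: 2:5:15
GCD = 1
= 2:5:15

2:5:15


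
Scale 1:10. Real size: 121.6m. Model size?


Model size = real / scale
= 121.6 / 10
= 12.1600 m

12.1600 m


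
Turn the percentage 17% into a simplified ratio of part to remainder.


17% means 17 parts out of 100; remainder = 83
Part : remainder = 17:83
GCD = 1
= 17:83

17:83


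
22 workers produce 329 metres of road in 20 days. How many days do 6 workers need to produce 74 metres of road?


Days ∝ work / workers, so d₂ = d₁ × (m₁/m₂) × (w₂/w₁)
Workers factor (inverse): 22/6 ≈ 3.6667
Work factor (direct): 74/329 ≈ 0.2249
d₂ = 20 × 22/6 × 74/329 = (20 × 22 × 74) / (6 × 329) = 32560/1974
≈ 16.49 days

16.49 days


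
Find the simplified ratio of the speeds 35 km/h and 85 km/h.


Ratio = 35:85
GCD = 5
Simplified = 7:17
Time ratio (same distance) = 17:7
Speed ratio = 7:17

7:17


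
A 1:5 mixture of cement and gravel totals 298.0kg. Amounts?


Total parts = 1 + 5 = 6
cement: 298.0 × 1/6 = 49.7kg
gravel: 298.0 × 5/6 = 248.3kg
= 49.7kg and 248.3kg

49.7kg and 248.3kg


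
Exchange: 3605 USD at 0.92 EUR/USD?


Amount × rate = 3605 × 0.92
= 3316.60 EUR

3316.60 EUR


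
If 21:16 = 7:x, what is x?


Cross multiply: 21 × x = 16 × 7
21x = 112
x = 112 / 21
= 5.33

5.33


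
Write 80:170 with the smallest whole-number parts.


GCD(80, 170) = 10
80/10 : 170/10
= 8:17

8:17


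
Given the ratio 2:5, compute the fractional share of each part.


Total parts = 2 + 5 = 7
First part: 2/7 = 2/7
Second part: 5/7 = 5/7
= 2/7 and 5/7

2/7 and 5/7


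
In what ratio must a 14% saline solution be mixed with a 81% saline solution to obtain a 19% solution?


Let x parts of 14% mix with y parts of 81%.
14x + 81y = 19(x + y)
14x + 81y = 19x + 19y
x(14 - 19) = y(19 - 81)
x/y = (81 - 19)/(19 - 14) = 62/5
Simplify: 62:5
= 62:5

62:5


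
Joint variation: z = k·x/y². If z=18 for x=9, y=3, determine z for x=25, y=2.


z = k·x/y²
Solve for k using the known point: k = z·y²/x = 18×9/9 = 162/9 = 18.0000
Now evaluate at x=25, y=2:
z = k × 25 / 4 = (162 × 25) / (9 × 4) = 4050/36
= 112.5000

112.5000


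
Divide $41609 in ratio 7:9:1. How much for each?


Total parts = 7 + 9 + 1 = 17
Part 1: 41609 × 7/17 = 17133.12
Part 2: 41609 × 9/17 = 22028.29
Part 3: 41609 × 1/17 = 2447.59
= Part 1: $17133.12, Part 2: $22028.29, Part 3: $2447.59

Part 1: $17133.12, Part 2: $22028.29, Part 3: $2447.59


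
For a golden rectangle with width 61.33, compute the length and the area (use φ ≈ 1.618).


φ = (1 + √5) / 2 ≈ 1.618
Length = width × φ = 61.33 × 1.618 = 99.23194
≈ 99.23
Area = width × length = 61.33 × 99.23194 = 6085.8948802 ≈ 6085.89
= Length: 99.23, Area: 6085.89

Length: 99.23, Area: 6085.89


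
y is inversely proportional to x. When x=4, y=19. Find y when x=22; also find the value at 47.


Inverse proportion: x × y = constant
k = 4 × 19 = 76
At x=22: k/22 = 3.45
At x=47: k/47 = 1.62
= 3.45 and 1.62

3.45 and 1.62


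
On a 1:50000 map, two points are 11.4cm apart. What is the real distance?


Real distance = map distance × scale
= 11.4cm × 50000
= 570000 cm = 5700.0 m
= 5.700 km

5.700 km
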